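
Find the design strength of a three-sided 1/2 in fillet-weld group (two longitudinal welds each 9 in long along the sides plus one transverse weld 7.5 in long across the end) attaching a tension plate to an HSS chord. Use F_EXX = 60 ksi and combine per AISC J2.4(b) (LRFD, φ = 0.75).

t_e = 0.707 × 0.5 = 0.3535 in.
R_nwl = 0.6 × 60 × 0.3535 × 18 = 229.1 kips (longitudinal, 2 welds).
R_nwt = 0.6 × 60 × 0.3535 × 7.5 = 95.44 kips (transverse, base value).
(i) R_nwl + R_nwt = 324.5 kips; (ii) 0.85 R_nwl + 1.5 R_nwt = 337.9 kips.
R_n = max = 337.9 kips [governs: (ii)]; φR_n = 253.4 kips.

φR_n ≈ 253 kips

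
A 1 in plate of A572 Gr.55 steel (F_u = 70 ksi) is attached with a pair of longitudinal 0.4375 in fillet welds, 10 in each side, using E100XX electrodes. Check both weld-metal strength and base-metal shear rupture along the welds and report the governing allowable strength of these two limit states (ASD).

R_n/Ω ≈ 186 kip (weld metal governs)

E100XX → F_EXX = 100 ksi.
t_e = 0.707 × 0.4375 = 0.3093 in; L = 20 in.
Weld metal: R_n/Ω = (1/2.0) × 0.6 × 100 × 0.3093 × 20 = 185.6 kip.
Base metal (shear rupture): R_n/Ω = (1/2.0) × 0.6 × 70 × 1 × 20 = 420 kip.
Governing: weld metal.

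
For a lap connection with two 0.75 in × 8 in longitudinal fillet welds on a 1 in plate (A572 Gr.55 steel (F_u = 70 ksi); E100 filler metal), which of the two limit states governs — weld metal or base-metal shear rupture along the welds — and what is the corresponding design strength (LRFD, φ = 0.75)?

φR_n ≈ 382 kip (weld metal governs)

E100XX → F_EXX = 100 ksi.
t_e = 0.707 × 0.75 = 0.5302 in; L = 16 in.
Weld metal: φR_n = 0.75 × 0.6 × 100 × 0.5302 × 16 = 381.8 kip.
Base metal (shear rupture): φR_n = 0.75 × 0.6 × 70 × 1 × 16 = 504 kip.
Governing: weld metal.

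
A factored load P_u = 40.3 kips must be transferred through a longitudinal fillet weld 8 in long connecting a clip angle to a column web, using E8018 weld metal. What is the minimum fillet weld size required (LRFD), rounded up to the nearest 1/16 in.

E80XX → F_EXX = 80 ksi.
Total weld length L = 8 in.
Required throat t_e = P_u / (φ × 0.6 F_EXX × L) = 40.3 / (0.75 × 0.6 × 80 × 8) = 0.1399 in.
Required leg w = t_e / 0.707 = 0.1979 in → use 1/4 in.

w = 1/4 in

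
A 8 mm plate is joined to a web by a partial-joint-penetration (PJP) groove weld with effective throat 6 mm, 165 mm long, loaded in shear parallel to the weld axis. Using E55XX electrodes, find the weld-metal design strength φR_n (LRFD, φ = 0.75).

E55XX → F_EXX = 550 MPa.
Effective throat (given) t_e = 6 mm.
A_we = 6 × 165 = 990 mm².
F_nw = 0.6 F_EXX = 330 MPa.
φR_n = 0.75 × 330 × 990 × 10⁻³ = 245 kN.

φR_n ≈ 245 kN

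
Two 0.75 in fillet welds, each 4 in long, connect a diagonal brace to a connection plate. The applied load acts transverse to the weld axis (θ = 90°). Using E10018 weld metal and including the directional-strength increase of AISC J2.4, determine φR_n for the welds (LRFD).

E100XX → F_EXX = 100 ksi.
t_e = 0.707 × 0.75 = 0.5302 in; A_we = 0.5302 × 8 = 4.242 in².
Directional factor: 1.0 + 0.5 sin^1.5(90°) = 1.5.
F_nw = 0.6 × 100 × 1.5 = 90 ksi.
φR_n = 0.75 × 90 × 4.242 = 286.3 kip.

φR_n ≈ 286 kip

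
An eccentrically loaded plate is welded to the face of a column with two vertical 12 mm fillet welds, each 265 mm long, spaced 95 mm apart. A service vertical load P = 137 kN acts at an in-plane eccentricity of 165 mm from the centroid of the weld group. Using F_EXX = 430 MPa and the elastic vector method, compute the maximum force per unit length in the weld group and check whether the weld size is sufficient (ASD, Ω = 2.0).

Total weld length L_w = 530 mm. Treat welds as unit-width lines.
Polar moment about centroid: J = 2[d³/12 + d(b/2)²] = 2[265³/12 + 265×47.5²] = 4297000 mm³.
Direct shear f_v = P/L_w = 137×10³ / 530 = 258.5 N/mm (vertical).
Torsion M = P·e = 137×10³ × 165 = 22605000 N·mm.
Critical point at (x, y) = (47.5, 132.5) from centroid. f_tx = M·y/J = 697 N/mm; f_ty = M·x/J = 249.9 N/mm.
Resultant f_max = √[f_tx² + (f_v + f_ty)²] = √[697² + (258.5 + 249.9)²] = 862.7 N/mm.
Capacity per unit length: r_n/Ω = (1/2.0) × 0.6 × 430 × (0.707 × 12) = 1094 N/mm.
862.7 ≤ 1094 → adequate.

f_max ≈ 863 N/mm; adequate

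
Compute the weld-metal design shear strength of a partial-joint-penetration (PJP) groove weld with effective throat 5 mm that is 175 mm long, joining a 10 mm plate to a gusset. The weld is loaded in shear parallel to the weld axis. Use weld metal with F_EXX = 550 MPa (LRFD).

φR_n ≈ 217 kN

Effective throat (given) t_e = 5 mm.
A_we = 5 × 175 = 875 mm².
F_nw = 0.6 F_EXX = 330 MPa.
φR_n = 0.75 × 330 × 875 × 10⁻³ = 216.6 kN.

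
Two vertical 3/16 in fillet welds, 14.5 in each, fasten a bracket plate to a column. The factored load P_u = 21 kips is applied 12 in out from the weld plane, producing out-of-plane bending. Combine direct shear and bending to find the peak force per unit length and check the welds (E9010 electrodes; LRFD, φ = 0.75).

E90XX → F_EXX = 90 ksi.
L_w = 2 × 14.5 = 29 in; section modulus (unit throat) S = 2 × L²/6 = 70.08 in².
Direct shear f_v = P/L_w = 21/29 = 0.7241 kip/in.
Moment M = P × e = 21 × 12 = 252 kip·in; bending f_b = M/S = 3.596 kip/in.
f_max = √(f_v² + f_b²) = √(0.7241² + 3.596²) = 3.668 kip/in.
φr_n = 0.75 × 0.6 × 90 × (0.707 × 0.1875) = 5.369 kip/in → adequate.

f_max ≈ 3.67 kip/in; adequate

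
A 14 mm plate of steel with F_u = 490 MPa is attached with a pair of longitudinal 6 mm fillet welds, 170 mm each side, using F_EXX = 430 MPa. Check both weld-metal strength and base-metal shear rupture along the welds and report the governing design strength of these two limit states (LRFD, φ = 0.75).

t_e = 0.707 × 6 = 4.242 mm; L = 340 mm.
Weld metal: φR_n = 0.75 × 0.6 × 430 × 4.242 × 340 × 10⁻³ = 279.1 kN.
Base metal (shear rupture): φR_n = 0.75 × 0.6 × 490 × 14 × 340 × 10⁻³ = 1050 kN.
Governing: weld metal.

φR_n ≈ 279 kN (weld metal governs)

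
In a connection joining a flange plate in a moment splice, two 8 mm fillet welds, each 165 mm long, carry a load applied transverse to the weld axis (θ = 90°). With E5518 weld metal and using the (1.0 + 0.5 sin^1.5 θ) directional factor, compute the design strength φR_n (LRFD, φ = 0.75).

φR_n ≈ 693 kN

E55XX → F_EXX = 550 MPa.
t_e = 0.707 × 8 = 5.656 mm; A_we = 5.656 × 330 = 1866 mm².
Directional factor: 1.0 + 0.5 sin^1.5(90°) = 1.5.
F_nw = 0.6 × 550 × 1.5 = 495 MPa.
φR_n = 0.75 × 495 × 1866 × 10⁻³ = 692.9 kN.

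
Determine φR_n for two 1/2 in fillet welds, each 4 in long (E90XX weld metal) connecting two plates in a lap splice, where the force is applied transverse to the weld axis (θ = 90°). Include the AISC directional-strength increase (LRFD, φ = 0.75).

E90XX → F_EXX = 90 ksi.
t_e = 0.707 × 0.5 = 0.3535 in; A_we = 0.3535 × 8 = 2.828 in².
Directional factor: 1.0 + 0.5 sin^1.5(90°) = 1.5.
F_nw = 0.6 × 90 × 1.5 = 81 ksi.
φR_n = 0.75 × 81 × 2.828 = 171.8 kips.

φR_n ≈ 172 kips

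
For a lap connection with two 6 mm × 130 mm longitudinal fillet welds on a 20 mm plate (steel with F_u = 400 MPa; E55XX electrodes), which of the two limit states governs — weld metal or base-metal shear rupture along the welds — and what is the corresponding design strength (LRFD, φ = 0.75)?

φR_n ≈ 273 kN (weld metal governs)

E55XX → F_EXX = 550 MPa.
t_e = 0.707 × 6 = 4.242 mm; L = 260 mm.
Weld metal: φR_n = 0.75 × 0.6 × 550 × 4.242 × 260 × 10⁻³ = 273 kN.
Base metal (shear rupture): φR_n = 0.75 × 0.6 × 400 × 20 × 260 × 10⁻³ = 936 kN.
Governing: weld metal.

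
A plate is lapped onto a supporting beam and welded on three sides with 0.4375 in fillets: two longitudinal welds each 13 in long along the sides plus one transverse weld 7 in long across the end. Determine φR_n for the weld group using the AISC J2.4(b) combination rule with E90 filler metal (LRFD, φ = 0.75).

φR_n ≈ 413 kips

E90XX → F_EXX = 90 ksi.
t_e = 0.707 × 0.4375 = 0.3093 in.
R_nwl = 0.6 × 90 × 0.3093 × 26 = 434.3 kips (longitudinal, 2 welds).
R_nwt = 0.6 × 90 × 0.3093 × 7 = 116.9 kips (transverse, base value).
(i) R_nwl + R_nwt = 551.2 kips; (ii) 0.85 R_nwl + 1.5 R_nwt = 544.5 kips.
R_n = max = 551.2 kips [governs: (i)]; φR_n = 413.4 kips.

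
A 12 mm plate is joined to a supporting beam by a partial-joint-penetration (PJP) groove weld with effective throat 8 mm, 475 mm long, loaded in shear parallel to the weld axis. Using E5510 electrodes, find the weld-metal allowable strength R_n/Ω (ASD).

R_n/Ω ≈ 627 kN

E55XX → F_EXX = 550 MPa.
Effective throat (given) t_e = 8 mm.
A_we = 8 × 475 = 3800 mm².
F_nw = 0.6 F_EXX = 330 MPa.
R_n/Ω = (330 × 3800) / 2.0 × 10⁻³ = 627 kN.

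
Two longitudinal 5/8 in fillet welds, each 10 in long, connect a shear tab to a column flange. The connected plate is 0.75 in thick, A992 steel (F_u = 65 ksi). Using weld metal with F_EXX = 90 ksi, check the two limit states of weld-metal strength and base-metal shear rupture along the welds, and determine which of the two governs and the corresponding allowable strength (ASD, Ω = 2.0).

R_n/Ω ≈ 239 kip (weld metal governs)

t_e = 0.707 × 0.625 = 0.4419 in; L = 20 in.
Weld metal: R_n/Ω = (1/2.0) × 0.6 × 90 × 0.4419 × 20 = 238.6 kip.
Base metal (shear rupture): R_n/Ω = (1/2.0) × 0.6 × 65 × 0.75 × 20 = 292.5 kip.
Governing: weld metal.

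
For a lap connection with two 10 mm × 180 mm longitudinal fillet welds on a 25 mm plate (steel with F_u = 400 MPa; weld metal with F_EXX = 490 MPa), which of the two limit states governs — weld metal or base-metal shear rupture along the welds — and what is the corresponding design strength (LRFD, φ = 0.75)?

φR_n ≈ 561 kN (weld metal governs)

t_e = 0.707 × 10 = 7.07 mm; L = 360 mm.
Weld metal: φR_n = 0.75 × 0.6 × 490 × 7.07 × 360 × 10⁻³ = 561.2 kN.
Base metal (shear rupture): φR_n = 0.75 × 0.6 × 400 × 25 × 360 × 10⁻³ = 1620 kN.
Governing: weld metal.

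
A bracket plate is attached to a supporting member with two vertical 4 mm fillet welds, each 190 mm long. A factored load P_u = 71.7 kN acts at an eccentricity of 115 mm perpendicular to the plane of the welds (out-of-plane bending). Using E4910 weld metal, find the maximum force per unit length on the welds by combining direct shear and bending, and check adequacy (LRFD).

E49XX → F_EXX = 490 MPa.
L_w = 2 × 190 = 380 mm; section modulus (unit throat) S = 2 × L²/6 = 12030 mm².
Direct shear f_v = P/L_w = 71.7×10³/380 = 188.7 N/mm.
Moment M = P × e = 71.7×10³ × 115 = 8245500 N·mm; bending f_b = M/S = 685.2 N/mm.
f_max = √(f_v² + f_b²) = √(188.7² + 685.2²) = 710.7 N/mm.
φr_n = 0.75 × 0.6 × 490 × (0.707 × 4) = 623.6 N/mm → NOT adequate.

f_max ≈ 711 N/mm; NOT adequate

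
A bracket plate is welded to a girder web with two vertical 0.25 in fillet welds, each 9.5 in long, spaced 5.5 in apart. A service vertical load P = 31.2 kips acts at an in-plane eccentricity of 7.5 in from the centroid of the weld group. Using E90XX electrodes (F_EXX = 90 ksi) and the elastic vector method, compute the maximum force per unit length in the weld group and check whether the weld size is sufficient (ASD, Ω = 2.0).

Total weld length L_w = 19 in. Treat welds as unit-width lines.
Polar moment about centroid: J = 2[d³/12 + d(b/2)²] = 2[9.5³/12 + 9.5×2.75²] = 286.6 in³.
Direct shear f_v = P/L_w = 31.2 / 19 = 1.642 kip/in (vertical).
Torsion M = P·e = 31.2 × 7.5 = 234 kip·in.
Critical point at (x, y) = (2.75, 4.75) from centroid. f_tx = M·y/J = 3.878 kip/in; f_ty = M·x/J = 2.245 kip/in.
Resultant f_max = √[f_tx² + (f_v + f_ty)²] = √[3.878² + (1.642 + 2.245)²] = 5.491 kip/in.
Capacity per unit length: r_n/Ω = (1/2.0) × 0.6 × 90 × (0.707 × 0.25) = 4.772 kip/in.
5.491 > 4.772 → NOT adequate.

f_max ≈ 5.49 kip/in; NOT adequate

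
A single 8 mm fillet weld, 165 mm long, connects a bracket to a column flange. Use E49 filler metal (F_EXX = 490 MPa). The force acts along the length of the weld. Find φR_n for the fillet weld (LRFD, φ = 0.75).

φR_n ≈ 206 kN

Effective throat t_e = 0.707 × 8 = 5.656 mm.
Total length L = 165 mm; A_we = 5.656 × 165 = 933.2 mm².
F_nw = 0.6 F_EXX = 0.6 × 490 = 294 MPa.
φR_n = 0.75 × 294 × 933.2 × 10⁻³ = 205.8 kN.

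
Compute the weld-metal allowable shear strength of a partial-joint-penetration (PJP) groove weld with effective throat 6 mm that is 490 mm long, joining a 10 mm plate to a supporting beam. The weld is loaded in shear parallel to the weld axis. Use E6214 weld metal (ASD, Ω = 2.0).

R_n/Ω ≈ 547 kN

E62XX → F_EXX = 620 MPa.
Effective throat (given) t_e = 6 mm.
A_we = 6 × 490 = 2940 mm².
F_nw = 0.6 F_EXX = 372 MPa.
R_n/Ω = (372 × 2940) / 2.0 × 10⁻³ = 546.8 kN.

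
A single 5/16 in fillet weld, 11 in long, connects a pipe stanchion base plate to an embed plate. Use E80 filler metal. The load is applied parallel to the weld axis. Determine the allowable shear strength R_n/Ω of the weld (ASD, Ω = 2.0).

R_n/Ω ≈ 58.3 kips

E80XX → F_EXX = 80 ksi.
Effective throat t_e = 0.707 × 0.3125 = 0.2209 in.
Total length L = 11 in; A_we = 0.2209 × 11 = 2.43 in².
F_nw = 0.6 F_EXX = 0.6 × 80 = 48 ksi.
R_n = 48 × 2.43 = 116.7 kips; R_n/Ω = 116.7/2.0 = 58.33 kips.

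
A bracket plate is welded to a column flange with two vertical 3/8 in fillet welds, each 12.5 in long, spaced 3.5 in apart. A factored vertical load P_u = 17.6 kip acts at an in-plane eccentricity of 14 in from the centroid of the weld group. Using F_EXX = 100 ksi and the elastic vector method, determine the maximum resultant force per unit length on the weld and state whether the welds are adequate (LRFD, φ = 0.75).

Total weld length L_w = 25 in. Treat welds as unit-width lines.
Polar moment about centroid: J = 2[d³/12 + d(b/2)²] = 2[12.5³/12 + 12.5×1.75²] = 402.1 in³.
Direct shear f_v = P/L_w = 17.6 / 25 = 0.704 kip/in (vertical).
Torsion M = P·e = 17.6 × 14 = 246.4 kip·in.
Critical point at (x, y) = (1.75, 6.25) from centroid. f_tx = M·y/J = 3.83 kip/in; f_ty = M·x/J = 1.072 kip/in.
Resultant f_max = √[f_tx² + (f_v + f_ty)²] = √[3.83² + (0.704 + 1.072)²] = 4.222 kip/in.
Capacity per unit length: φr_n = 0.75 × 0.6 × 100 × (0.707 × 0.375) = 11.93 kip/in.
4.222 ≤ 11.93 → adequate.

f_max ≈ 4.22 kip/in; adequate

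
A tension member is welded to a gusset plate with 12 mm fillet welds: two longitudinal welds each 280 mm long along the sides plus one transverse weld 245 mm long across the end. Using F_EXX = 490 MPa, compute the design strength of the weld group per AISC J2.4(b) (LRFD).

t_e = 0.707 × 12 = 8.484 mm.
R_nwl = 0.6 × 490 × 8.484 × 560 × 10⁻³ = 1397 kN (longitudinal, 2 welds).
R_nwt = 0.6 × 490 × 8.484 × 245 × 10⁻³ = 611.1 kN (transverse, base value).
(i) R_nwl + R_nwt = 2008 kN; (ii) 0.85 R_nwl + 1.5 R_nwt = 2104 kN.
R_n = max = 2104 kN [governs: (ii)]; φR_n = 1578 kN.

φR_n ≈ 1580 kN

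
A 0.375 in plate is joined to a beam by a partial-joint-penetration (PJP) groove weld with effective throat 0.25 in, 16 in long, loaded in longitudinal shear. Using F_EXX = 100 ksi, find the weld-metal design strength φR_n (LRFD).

φR_n ≈ 180 kips

Effective throat (given) t_e = 0.25 in.
A_we = 0.25 × 16 = 4 in².
F_nw = 0.6 F_EXX = 60 ksi.
φR_n = 0.75 × 60 × 4 = 180 kips.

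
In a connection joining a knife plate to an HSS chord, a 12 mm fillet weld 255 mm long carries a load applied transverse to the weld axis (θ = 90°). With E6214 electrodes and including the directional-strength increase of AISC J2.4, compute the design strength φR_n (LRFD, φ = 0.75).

E62XX → F_EXX = 620 MPa.
t_e = 0.707 × 12 = 8.484 mm; A_we = 8.484 × 255 = 2163 mm².
Directional factor: 1.0 + 0.5 sin^1.5(90°) = 1.5.
F_nw = 0.6 × 620 × 1.5 = 558 MPa.
φR_n = 0.75 × 558 × 2163 × 10⁻³ = 905.4 kN.

φR_n ≈ 905 kN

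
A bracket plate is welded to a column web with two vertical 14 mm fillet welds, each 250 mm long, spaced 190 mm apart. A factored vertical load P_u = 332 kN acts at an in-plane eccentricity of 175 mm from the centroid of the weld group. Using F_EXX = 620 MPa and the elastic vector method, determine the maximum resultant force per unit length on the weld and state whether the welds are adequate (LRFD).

Total weld length L_w = 500 mm. Treat welds as unit-width lines.
Polar moment about centroid: J = 2[d³/12 + d(b/2)²] = 2[250³/12 + 250×95²] = 7117000 mm³.
Direct shear f_v = P/L_w = 332×10³ / 500 = 664 N/mm (vertical).
Torsion M = P·e = 332×10³ × 175 = 58100000 N·mm.
Critical point at (x, y) = (95, 125) from centroid. f_tx = M·y/J = 1020 N/mm; f_ty = M·x/J = 775.6 N/mm.
Resultant f_max = √[f_tx² + (f_v + f_ty)²] = √[1020² + (664 + 775.6)²] = 1765 N/mm.
Capacity per unit length: φr_n = 0.75 × 0.6 × 620 × (0.707 × 14) = 2762 N/mm.
1765 ≤ 2762 → adequate.

f_max ≈ 1760 N/mm; adequate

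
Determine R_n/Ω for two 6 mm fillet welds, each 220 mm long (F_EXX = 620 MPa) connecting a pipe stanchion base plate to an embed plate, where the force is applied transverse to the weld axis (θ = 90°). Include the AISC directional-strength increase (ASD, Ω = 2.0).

R_n/Ω ≈ 521 kN

t_e = 0.707 × 6 = 4.242 mm; A_we = 4.242 × 440 = 1866 mm².
Directional factor: 1.0 + 0.5 sin^1.5(90°) = 1.5.
F_nw = 0.6 × 620 × 1.5 = 558 MPa.
R_n/Ω = (558 × 1866) / 2.0 × 10⁻³ = 520.7 kN.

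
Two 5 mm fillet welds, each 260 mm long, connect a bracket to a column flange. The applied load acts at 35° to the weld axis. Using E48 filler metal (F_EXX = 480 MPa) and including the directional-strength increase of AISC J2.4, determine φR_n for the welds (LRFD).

φR_n ≈ 483 kN

t_e = 0.707 × 5 = 3.535 mm; A_we = 3.535 × 520 = 1838 mm².
Directional factor: 1.0 + 0.5 sin^1.5(35°) = 1.217.
F_nw = 0.6 × 480 × 1.217 = 350.6 MPa.
φR_n = 0.75 × 350.6 × 1838 × 10⁻³ = 483.3 kN.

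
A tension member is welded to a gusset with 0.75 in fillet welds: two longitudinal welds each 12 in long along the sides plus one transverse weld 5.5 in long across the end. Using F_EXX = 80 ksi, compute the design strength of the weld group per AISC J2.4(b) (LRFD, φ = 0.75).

t_e = 0.707 × 0.75 = 0.5302 in.
R_nwl = 0.6 × 80 × 0.5302 × 24 = 610.8 kip (longitudinal, 2 welds).
R_nwt = 0.6 × 80 × 0.5302 × 5.5 = 140 kip (transverse, base value).
(i) R_nwl + R_nwt = 750.8 kip; (ii) 0.85 R_nwl + 1.5 R_nwt = 729.2 kip.
R_n = max = 750.8 kip [governs: (i)]; φR_n = 563.1 kip.

φR_n ≈ 563 kip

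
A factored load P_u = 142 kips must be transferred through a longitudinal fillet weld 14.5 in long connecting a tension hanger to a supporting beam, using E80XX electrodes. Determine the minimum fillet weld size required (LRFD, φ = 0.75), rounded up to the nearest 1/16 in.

w = 7/16 in

E80XX → F_EXX = 80 ksi.
Total weld length L = 14.5 in.
Required throat t_e = P_u / (φ × 0.6 F_EXX × L) = 142 / (0.75 × 0.6 × 80 × 14.5) = 0.272 in.
Required leg w = t_e / 0.707 = 0.3848 in → use 7/16 in.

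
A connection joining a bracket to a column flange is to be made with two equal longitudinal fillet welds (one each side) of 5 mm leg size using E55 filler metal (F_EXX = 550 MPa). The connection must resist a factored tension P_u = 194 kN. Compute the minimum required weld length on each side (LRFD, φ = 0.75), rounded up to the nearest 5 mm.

L = 115 mm on each side

Throat t_e = 0.707 × 5 = 3.535 mm.
φr_n = 0.75 × 0.6 × 550 × 3.535 × 10⁻³ = 0.8749 kN/mm.
L_req = P_u / φr_n = 194 / 0.8749 = 221.7 mm total.
Per side: 221.7 / 2 = 110.9 mm.
Round up → use L = 115 mm on each side.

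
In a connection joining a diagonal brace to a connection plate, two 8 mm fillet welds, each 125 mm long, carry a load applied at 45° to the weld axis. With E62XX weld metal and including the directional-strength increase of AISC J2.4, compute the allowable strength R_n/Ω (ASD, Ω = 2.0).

E62XX → F_EXX = 620 MPa.
t_e = 0.707 × 8 = 5.656 mm; A_we = 5.656 × 250 = 1414 mm².
Directional factor: 1.0 + 0.5 sin^1.5(45°) = 1.297.
F_nw = 0.6 × 620 × 1.297 = 482.6 MPa.
R_n/Ω = (482.6 × 1414) / 2.0 × 10⁻³ = 341.2 kN.

R_n/Ω ≈ 341 kN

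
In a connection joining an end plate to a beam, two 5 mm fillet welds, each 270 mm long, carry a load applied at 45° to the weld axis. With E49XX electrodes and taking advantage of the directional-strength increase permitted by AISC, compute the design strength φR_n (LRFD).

φR_n ≈ 546 kN

E49XX → F_EXX = 490 MPa.
t_e = 0.707 × 5 = 3.535 mm; A_we = 3.535 × 540 = 1909 mm².
Directional factor: 1.0 + 0.5 sin^1.5(45°) = 1.297.
F_nw = 0.6 × 490 × 1.297 = 381.4 MPa.
φR_n = 0.75 × 381.4 × 1909 × 10⁻³ = 546.1 kN.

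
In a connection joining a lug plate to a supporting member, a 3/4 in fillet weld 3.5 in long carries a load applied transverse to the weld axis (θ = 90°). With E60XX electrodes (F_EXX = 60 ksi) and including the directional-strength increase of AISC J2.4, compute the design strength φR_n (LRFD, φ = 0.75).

t_e = 0.707 × 0.75 = 0.5302 in; A_we = 0.5302 × 3.5 = 1.856 in².
Directional factor: 1.0 + 0.5 sin^1.5(90°) = 1.5.
F_nw = 0.6 × 60 × 1.5 = 54 ksi.
φR_n = 0.75 × 54 × 1.856 = 75.16 kips.

φR_n ≈ 75.2 kips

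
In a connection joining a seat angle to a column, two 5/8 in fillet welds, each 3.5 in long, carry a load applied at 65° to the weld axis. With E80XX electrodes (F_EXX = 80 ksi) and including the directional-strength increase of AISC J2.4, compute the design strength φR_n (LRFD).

φR_n ≈ 159 kips

t_e = 0.707 × 0.625 = 0.4419 in; A_we = 0.4419 × 7 = 3.093 in².
Directional factor: 1.0 + 0.5 sin^1.5(65°) = 1.431.
F_nw = 0.6 × 80 × 1.431 = 68.71 ksi.
φR_n = 0.75 × 68.71 × 3.093 = 159.4 kips.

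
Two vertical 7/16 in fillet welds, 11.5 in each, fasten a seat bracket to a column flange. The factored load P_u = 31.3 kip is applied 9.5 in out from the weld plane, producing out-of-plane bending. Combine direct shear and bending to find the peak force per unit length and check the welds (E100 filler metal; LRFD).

f_max ≈ 6.88 kip/in; adequate

E100XX → F_EXX = 100 ksi.
L_w = 2 × 11.5 = 23 in; section modulus (unit throat) S = 2 × L²/6 = 44.08 in².
Direct shear f_v = P/L_w = 31.3/23 = 1.361 kip/in.
Moment M = P × e = 31.3 × 9.5 = 297.35 kip·in; bending f_b = M/S = 6.745 kip/in.
f_max = √(f_v² + f_b²) = √(1.361² + 6.745²) = 6.881 kip/in.
φr_n = 0.75 × 0.6 × 100 × (0.707 × 0.4375) = 13.92 kip/in → adequate.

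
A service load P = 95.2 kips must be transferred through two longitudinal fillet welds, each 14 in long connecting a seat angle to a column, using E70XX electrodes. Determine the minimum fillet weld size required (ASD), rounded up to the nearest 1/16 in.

w = 1/4 in

E70XX → F_EXX = 70 ksi.
Total weld length L = 28 in.
Required throat t_e = P × Ω / (0.6 F_EXX × L) = 95.2 × 2.0 / (0.6 × 70 × 28) = 0.1619 in.
Required leg w = t_e / 0.707 = 0.229 in → use 1/4 in.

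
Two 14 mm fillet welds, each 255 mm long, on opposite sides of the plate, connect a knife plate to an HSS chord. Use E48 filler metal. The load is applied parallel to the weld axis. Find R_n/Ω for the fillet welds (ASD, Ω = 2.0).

R_n/Ω ≈ 727 kN

E48XX → F_EXX = 480 MPa.
Effective throat t_e = 0.707 × 14 = 9.898 mm.
Total length L = 510 mm; A_we = 9.898 × 510 = 5048 mm².
F_nw = 0.6 F_EXX = 0.6 × 480 = 288 MPa.
R_n = 288 × 5048 × 10⁻³ = 1454 kN; R_n/Ω = 1454/2.0 = 726.9 kN.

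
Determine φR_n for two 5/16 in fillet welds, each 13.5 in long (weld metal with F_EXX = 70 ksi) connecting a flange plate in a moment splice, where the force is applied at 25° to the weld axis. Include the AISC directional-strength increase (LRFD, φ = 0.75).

φR_n ≈ 214 kips

t_e = 0.707 × 0.3125 = 0.2209 in; A_we = 0.2209 × 27 = 5.965 in².
Directional factor: 1.0 + 0.5 sin^1.5(25°) = 1.137.
F_nw = 0.6 × 70 × 1.137 = 47.77 ksi.
φR_n = 0.75 × 47.77 × 5.965 = 213.7 kips.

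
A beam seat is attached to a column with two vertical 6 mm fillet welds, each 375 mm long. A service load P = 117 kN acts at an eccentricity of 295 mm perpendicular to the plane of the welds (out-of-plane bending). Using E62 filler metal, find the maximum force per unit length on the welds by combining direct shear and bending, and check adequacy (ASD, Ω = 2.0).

f_max ≈ 753 N/mm; adequate

E62XX → F_EXX = 620 MPa.
L_w = 2 × 375 = 750 mm; section modulus (unit throat) S = 2 × L²/6 = 46880 mm².
Direct shear f_v = P/L_w = 117×10³/750 = 156 N/mm.
Moment M = P × e = 117×10³ × 295 = 34515000 N·mm; bending f_b = M/S = 736.3 N/mm.
f_max = √(f_v² + f_b²) = √(156² + 736.3²) = 752.7 N/mm.
r_n/Ω = (1/2.0) × 0.6 × 620 × (0.707 × 6) = 789 N/mm → adequate.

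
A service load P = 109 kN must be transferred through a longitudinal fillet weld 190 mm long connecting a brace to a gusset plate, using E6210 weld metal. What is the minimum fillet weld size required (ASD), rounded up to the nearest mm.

E62XX → F_EXX = 620 MPa.
Total weld length L = 190 mm.
Required throat t_e = P × Ω / (0.6 F_EXX × L) = 109 × 2.0 / (0.6 × 620 × 190 × 10⁻³) = 3.084 mm.
Required leg w = t_e / 0.707 = 4.363 mm → use 5 mm.

w = 5 mm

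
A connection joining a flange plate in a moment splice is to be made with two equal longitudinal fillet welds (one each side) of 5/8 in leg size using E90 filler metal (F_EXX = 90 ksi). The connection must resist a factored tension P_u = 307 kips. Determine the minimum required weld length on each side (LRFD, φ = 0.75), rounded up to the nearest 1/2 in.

L = 9 in on each side

Throat t_e = 0.707 × 0.625 = 0.4419 in.
φr_n = 0.75 × 0.6 × 90 × 0.4419 = 17.9 kips/in.
L_req = P_u / φr_n = 307 / 17.9 = 17.15 in total.
Per side: 17.15 / 2 = 8.577 in.
Round up → use L = 9 in on each side.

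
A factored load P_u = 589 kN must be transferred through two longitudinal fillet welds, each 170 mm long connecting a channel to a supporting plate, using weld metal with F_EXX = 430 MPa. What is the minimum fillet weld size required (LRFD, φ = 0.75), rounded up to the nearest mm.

Total weld length L = 340 mm.
Required throat t_e = P_u / (φ × 0.6 F_EXX × L) = 589 / (0.75 × 0.6 × 430 × 340 × 10⁻³) = 8.953 mm.
Required leg w = t_e / 0.707 = 12.66 mm → use 13 mm.

w = 13 mm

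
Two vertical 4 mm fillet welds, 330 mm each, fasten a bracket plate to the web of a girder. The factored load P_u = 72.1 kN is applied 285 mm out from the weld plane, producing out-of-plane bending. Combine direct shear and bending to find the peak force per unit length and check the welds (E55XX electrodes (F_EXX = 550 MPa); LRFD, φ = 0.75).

L_w = 2 × 330 = 660 mm; section modulus (unit throat) S = 2 × L²/6 = 36300 mm².
Direct shear f_v = P/L_w = 72.1×10³/660 = 109.2 N/mm.
Moment M = P × e = 72.1×10³ × 285 = 20548000 N·mm; bending f_b = M/S = 566.1 N/mm.
f_max = √(f_v² + f_b²) = √(109.2² + 566.1²) = 576.5 N/mm.
φr_n = 0.75 × 0.6 × 550 × (0.707 × 4) = 699.9 N/mm → adequate.

f_max ≈ 577 N/mm; adequate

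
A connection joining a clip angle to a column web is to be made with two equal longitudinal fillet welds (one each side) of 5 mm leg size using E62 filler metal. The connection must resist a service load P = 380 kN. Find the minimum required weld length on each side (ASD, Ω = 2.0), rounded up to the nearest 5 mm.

E62XX → F_EXX = 620 MPa.
Throat t_e = 0.707 × 5 = 3.535 mm.
r_n/Ω = (0.6 × 620 × 3.535) / 2.0 = 657.5 N/mm = 0.6575 kN/mm.
L_req = P / (r_n/Ω) = 380 / 0.6575 = 577.9 mm total.
Per side: 577.9 / 2 = 289 mm.
Round up → use L = 290 mm on each side.

L = 290 mm on each side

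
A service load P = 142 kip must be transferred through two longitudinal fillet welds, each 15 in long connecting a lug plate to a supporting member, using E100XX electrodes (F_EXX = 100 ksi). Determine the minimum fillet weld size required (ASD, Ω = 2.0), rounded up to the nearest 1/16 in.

Total weld length L = 30 in.
Required throat t_e = P × Ω / (0.6 F_EXX × L) = 142 × 2.0 / (0.6 × 100 × 30) = 0.1578 in.
Required leg w = t_e / 0.707 = 0.2232 in → use 1/4 in.

w = 1/4 in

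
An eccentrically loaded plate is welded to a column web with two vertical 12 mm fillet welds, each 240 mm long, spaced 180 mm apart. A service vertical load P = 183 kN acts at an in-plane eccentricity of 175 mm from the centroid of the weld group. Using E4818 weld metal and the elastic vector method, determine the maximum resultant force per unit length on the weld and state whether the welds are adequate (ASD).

E48XX → F_EXX = 480 MPa.
Total weld length L_w = 480 mm. Treat welds as unit-width lines.
Polar moment about centroid: J = 2[d³/12 + d(b/2)²] = 2[240³/12 + 240×90²] = 6192000 mm³.
Direct shear f_v = P/L_w = 183×10³ / 480 = 381.2 N/mm (vertical).
Torsion M = P·e = 183×10³ × 175 = 32025000 N·mm.
Critical point at (x, y) = (90, 120) from centroid. f_tx = M·y/J = 620.6 N/mm; f_ty = M·x/J = 465.5 N/mm.
Resultant f_max = √[f_tx² + (f_v + f_ty)²] = √[620.6² + (381.2 + 465.5)²] = 1050 N/mm.
Capacity per unit length: r_n/Ω = (1/2.0) × 0.6 × 480 × (0.707 × 12) = 1222 N/mm.
1050 ≤ 1222 → adequate.

f_max ≈ 1050 N/mm; adequate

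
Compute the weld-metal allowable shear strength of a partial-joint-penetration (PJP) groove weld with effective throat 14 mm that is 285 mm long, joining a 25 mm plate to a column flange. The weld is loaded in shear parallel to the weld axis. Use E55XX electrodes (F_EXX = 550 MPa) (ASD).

R_n/Ω ≈ 658 kN

Effective throat (given) t_e = 14 mm.
A_we = 14 × 285 = 3990 mm².
F_nw = 0.6 F_EXX = 330 MPa.
R_n/Ω = (330 × 3990) / 2.0 × 10⁻³ = 658.4 kN.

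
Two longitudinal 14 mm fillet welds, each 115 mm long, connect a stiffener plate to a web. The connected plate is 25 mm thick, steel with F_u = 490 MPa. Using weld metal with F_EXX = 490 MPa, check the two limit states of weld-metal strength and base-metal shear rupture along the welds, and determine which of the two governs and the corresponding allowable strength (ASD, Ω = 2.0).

t_e = 0.707 × 14 = 9.898 mm; L = 230 mm.
Weld metal: R_n/Ω = (1/2.0) × 0.6 × 490 × 9.898 × 230 × 10⁻³ = 334.7 kN.
Base metal (shear rupture): R_n/Ω = (1/2.0) × 0.6 × 490 × 25 × 230 × 10⁻³ = 845.2 kN.
Governing: weld metal.

R_n/Ω ≈ 335 kN (weld metal governs)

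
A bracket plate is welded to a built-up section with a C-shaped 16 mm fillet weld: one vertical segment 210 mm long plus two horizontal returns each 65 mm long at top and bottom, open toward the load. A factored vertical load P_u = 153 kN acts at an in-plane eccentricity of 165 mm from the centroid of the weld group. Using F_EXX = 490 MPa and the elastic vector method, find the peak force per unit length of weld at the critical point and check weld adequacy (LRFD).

f_max ≈ 1520 N/mm; adequate

Total weld length L_w = 340 mm. Treat welds as unit-width lines.
Centroid: x̄ = 2×65×32.5 / 340 = 12.43 mm from the vertical weld.
Polar moment about centroid: J = I_x + I_y = [210³/12 + 2×65×105²] + [210×12.43² + 2(65³/12 + 65×20.07²)] = 2336000 mm³.
Direct shear f_v = P/L_w = 153×10³ / 340 = 450 N/mm (vertical).
Torsion M = P·e = 153×10³ × 165 = 25245000 N·mm.
Critical point at (x, y) = (52.57, 105) from centroid. f_tx = M·y/J = 1135 N/mm; f_ty = M·x/J = 568.3 N/mm.
Resultant f_max = √[f_tx² + (f_v + f_ty)²] = √[1135² + (450 + 568.3)²] = 1525 N/mm.
Capacity per unit length: φr_n = 0.75 × 0.6 × 490 × (0.707 × 16) = 2494 N/mm.
1525 ≤ 2494 → adequate.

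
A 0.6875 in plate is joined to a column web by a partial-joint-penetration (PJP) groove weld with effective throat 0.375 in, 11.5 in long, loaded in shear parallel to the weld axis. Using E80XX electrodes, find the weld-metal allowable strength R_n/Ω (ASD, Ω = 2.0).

E80XX → F_EXX = 80 ksi.
Effective throat (given) t_e = 0.375 in.
A_we = 0.375 × 11.5 = 4.312 in².
F_nw = 0.6 F_EXX = 48 ksi.
R_n/Ω = (48 × 4.312) / 2.0 = 103.5 kips.

R_n/Ω ≈ 104 kips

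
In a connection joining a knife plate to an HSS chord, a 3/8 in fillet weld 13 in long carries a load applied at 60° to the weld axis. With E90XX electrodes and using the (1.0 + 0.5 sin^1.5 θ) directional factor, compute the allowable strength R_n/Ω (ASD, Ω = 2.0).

R_n/Ω ≈ 131 kips

E90XX → F_EXX = 90 ksi.
t_e = 0.707 × 0.375 = 0.2651 in; A_we = 0.2651 × 13 = 3.447 in².
Directional factor: 1.0 + 0.5 sin^1.5(60°) = 1.403.
F_nw = 0.6 × 90 × 1.403 = 75.76 ksi.
R_n/Ω = (75.76 × 3.447) / 2.0 = 130.6 kips.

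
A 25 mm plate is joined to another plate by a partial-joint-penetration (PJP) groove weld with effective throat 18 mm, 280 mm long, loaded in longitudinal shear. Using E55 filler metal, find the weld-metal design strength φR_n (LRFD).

φR_n ≈ 1250 kN

E55XX → F_EXX = 550 MPa.
Effective throat (given) t_e = 18 mm.
A_we = 18 × 280 = 5040 mm².
F_nw = 0.6 F_EXX = 330 MPa.
φR_n = 0.75 × 330 × 5040 × 10⁻³ = 1247 kN.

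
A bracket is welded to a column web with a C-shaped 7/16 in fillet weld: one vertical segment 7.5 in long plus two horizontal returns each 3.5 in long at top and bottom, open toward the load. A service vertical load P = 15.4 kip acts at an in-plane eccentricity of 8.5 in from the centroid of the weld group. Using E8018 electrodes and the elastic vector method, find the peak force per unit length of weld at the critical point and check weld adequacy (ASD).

f_max ≈ 4.66 kip/in; adequate

E80XX → F_EXX = 80 ksi.
Total weld length L_w = 14.5 in. Treat welds as unit-width lines.
Centroid: x̄ = 2×3.5×1.75 / 14.5 = 0.8448 in from the vertical weld.
Polar moment about centroid: J = I_x + I_y = [7.5³/12 + 2×3.5×3.75²] + [7.5×0.8448² + 2(3.5³/12 + 3.5×0.9052²)] = 151.8 in³.
Direct shear f_v = P/L_w = 15.4 / 14.5 = 1.062 kip/in (vertical).
Torsion M = P·e = 15.4 × 8.5 = 130.9 kip·in.
Critical point at (x, y) = (2.655, 3.75) from centroid. f_tx = M·y/J = 3.233 kip/in; f_ty = M·x/J = 2.289 kip/in.
Resultant f_max = √[f_tx² + (f_v + f_ty)²] = √[3.233² + (1.062 + 2.289)²] = 4.657 kip/in.
Capacity per unit length: r_n/Ω = (1/2.0) × 0.6 × 80 × (0.707 × 0.4375) = 7.423 kip/in.
4.657 ≤ 7.423 → adequate.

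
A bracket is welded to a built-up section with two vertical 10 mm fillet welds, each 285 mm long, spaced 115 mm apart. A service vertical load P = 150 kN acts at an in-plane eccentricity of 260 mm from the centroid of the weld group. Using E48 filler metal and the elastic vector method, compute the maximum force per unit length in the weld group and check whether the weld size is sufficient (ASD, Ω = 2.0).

f_max ≈ 1170 N/mm; NOT adequate

E48XX → F_EXX = 480 MPa.
Total weld length L_w = 570 mm. Treat welds as unit-width lines.
Polar moment about centroid: J = 2[d³/12 + d(b/2)²] = 2[285³/12 + 285×57.5²] = 5743000 mm³.
Direct shear f_v = P/L_w = 150×10³ / 570 = 263.2 N/mm (vertical).
Torsion M = P·e = 150×10³ × 260 = 39000000 N·mm.
Critical point at (x, y) = (57.5, 142.5) from centroid. f_tx = M·y/J = 967.7 N/mm; f_ty = M·x/J = 390.5 N/mm.
Resultant f_max = √[f_tx² + (f_v + f_ty)²] = √[967.7² + (263.2 + 390.5)²] = 1168 N/mm.
Capacity per unit length: r_n/Ω = (1/2.0) × 0.6 × 480 × (0.707 × 10) = 1018 N/mm.
1168 > 1018 → NOT adequate.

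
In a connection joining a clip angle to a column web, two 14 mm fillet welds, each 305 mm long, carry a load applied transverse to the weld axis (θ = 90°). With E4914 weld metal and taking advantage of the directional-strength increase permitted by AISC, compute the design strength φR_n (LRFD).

φR_n ≈ 2000 kN

E49XX → F_EXX = 490 MPa.
t_e = 0.707 × 14 = 9.898 mm; A_we = 9.898 × 610 = 6038 mm².
Directional factor: 1.0 + 0.5 sin^1.5(90°) = 1.5.
F_nw = 0.6 × 490 × 1.5 = 441 MPa.
φR_n = 0.75 × 441 × 6038 × 10⁻³ = 1997 kN.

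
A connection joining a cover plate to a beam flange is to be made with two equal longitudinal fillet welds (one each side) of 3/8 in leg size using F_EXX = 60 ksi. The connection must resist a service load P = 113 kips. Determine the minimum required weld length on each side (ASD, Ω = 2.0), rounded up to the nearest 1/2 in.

L = 12 in on each side

Throat t_e = 0.707 × 0.375 = 0.2651 in.
r_n/Ω = (0.6 × 60 × 0.2651) / 2.0 = 4.772 kip/in.
L_req = P / (r_n/Ω) = 113 / 4.772 = 23.68 in total.
Per side: 23.68 / 2 = 11.84 in.
Round up → use L = 12 in on each side.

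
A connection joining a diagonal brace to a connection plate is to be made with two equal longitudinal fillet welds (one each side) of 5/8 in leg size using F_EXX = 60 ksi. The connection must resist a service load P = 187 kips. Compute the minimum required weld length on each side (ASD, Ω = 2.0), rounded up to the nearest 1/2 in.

Throat t_e = 0.707 × 0.625 = 0.4419 in.
r_n/Ω = (0.6 × 60 × 0.4419) / 2.0 = 7.954 kip/in.
L_req = P / (r_n/Ω) = 187 / 7.954 = 23.51 in total.
Per side: 23.51 / 2 = 11.76 in.
Round up → use L = 12 in on each side.

L = 12 in on each side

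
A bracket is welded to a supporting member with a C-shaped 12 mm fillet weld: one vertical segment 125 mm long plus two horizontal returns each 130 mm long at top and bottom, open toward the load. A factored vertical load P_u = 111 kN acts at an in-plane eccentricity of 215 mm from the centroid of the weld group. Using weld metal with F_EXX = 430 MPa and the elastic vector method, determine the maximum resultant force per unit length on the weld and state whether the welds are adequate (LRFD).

f_max ≈ 1580 N/mm; adequate

Total weld length L_w = 385 mm. Treat welds as unit-width lines.
Centroid: x̄ = 2×130×65 / 385 = 43.9 mm from the vertical weld.
Polar moment about centroid: J = I_x + I_y = [125³/12 + 2×130×62.5²] + [125×43.9² + 2(130³/12 + 130×21.1²)] = 1901000 mm³.
Direct shear f_v = P/L_w = 111×10³ / 385 = 288.3 N/mm (vertical).
Torsion M = P·e = 111×10³ × 215 = 23865000 N·mm.
Critical point at (x, y) = (86.1, 62.5) from centroid. f_tx = M·y/J = 784.5 N/mm; f_ty = M·x/J = 1081 N/mm.
Resultant f_max = √[f_tx² + (f_v + f_ty)²] = √[784.5² + (288.3 + 1081)²] = 1578 N/mm.
Capacity per unit length: φr_n = 0.75 × 0.6 × 430 × (0.707 × 12) = 1642 N/mm.
1578 ≤ 1642 → adequate.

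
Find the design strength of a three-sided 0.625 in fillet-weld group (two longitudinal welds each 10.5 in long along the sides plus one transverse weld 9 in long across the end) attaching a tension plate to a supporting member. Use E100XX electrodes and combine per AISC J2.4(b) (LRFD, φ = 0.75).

φR_n ≈ 623 kip

E100XX → F_EXX = 100 ksi.
t_e = 0.707 × 0.625 = 0.4419 in.
R_nwl = 0.6 × 100 × 0.4419 × 21 = 556.8 kip (longitudinal, 2 welds).
R_nwt = 0.6 × 100 × 0.4419 × 9 = 238.6 kip (transverse, base value).
(i) R_nwl + R_nwt = 795.4 kip; (ii) 0.85 R_nwl + 1.5 R_nwt = 831.2 kip.
R_n = max = 831.2 kip [governs: (ii)]; φR_n = 623.4 kip.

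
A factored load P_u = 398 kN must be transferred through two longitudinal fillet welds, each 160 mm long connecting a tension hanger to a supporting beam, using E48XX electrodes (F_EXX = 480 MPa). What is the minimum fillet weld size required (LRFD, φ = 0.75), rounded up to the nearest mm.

w = 9 mm

Total weld length L = 320 mm.
Required throat t_e = P_u / (φ × 0.6 F_EXX × L) = 398 / (0.75 × 0.6 × 480 × 320 × 10⁻³) = 5.758 mm.
Required leg w = t_e / 0.707 = 8.144 mm → use 9 mm.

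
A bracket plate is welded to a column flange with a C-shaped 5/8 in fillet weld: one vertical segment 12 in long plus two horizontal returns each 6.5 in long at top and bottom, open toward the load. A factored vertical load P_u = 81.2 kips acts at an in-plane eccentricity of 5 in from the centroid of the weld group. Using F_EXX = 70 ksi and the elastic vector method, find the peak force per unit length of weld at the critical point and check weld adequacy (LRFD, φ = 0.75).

Total weld length L_w = 25 in. Treat welds as unit-width lines.
Centroid: x̄ = 2×6.5×3.25 / 25 = 1.69 in from the vertical weld.
Polar moment about centroid: J = I_x + I_y = [12³/12 + 2×6.5×6²] + [12×1.69² + 2(6.5³/12 + 6.5×1.56²)] = 723.7 in³.
Direct shear f_v = P/L_w = 81.2 / 25 = 3.248 kip/in (vertical).
Torsion M = P·e = 81.2 × 5 = 406 kip·in.
Critical point at (x, y) = (4.81, 6) from centroid. f_tx = M·y/J = 3.366 kip/in; f_ty = M·x/J = 2.699 kip/in.
Resultant f_max = √[f_tx² + (f_v + f_ty)²] = √[3.366² + (3.248 + 2.699)²] = 6.833 kip/in.
Capacity per unit length: φr_n = 0.75 × 0.6 × 70 × (0.707 × 0.625) = 13.92 kip/in.
6.833 ≤ 13.92 → adequate.

f_max ≈ 6.83 kip/in; adequate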